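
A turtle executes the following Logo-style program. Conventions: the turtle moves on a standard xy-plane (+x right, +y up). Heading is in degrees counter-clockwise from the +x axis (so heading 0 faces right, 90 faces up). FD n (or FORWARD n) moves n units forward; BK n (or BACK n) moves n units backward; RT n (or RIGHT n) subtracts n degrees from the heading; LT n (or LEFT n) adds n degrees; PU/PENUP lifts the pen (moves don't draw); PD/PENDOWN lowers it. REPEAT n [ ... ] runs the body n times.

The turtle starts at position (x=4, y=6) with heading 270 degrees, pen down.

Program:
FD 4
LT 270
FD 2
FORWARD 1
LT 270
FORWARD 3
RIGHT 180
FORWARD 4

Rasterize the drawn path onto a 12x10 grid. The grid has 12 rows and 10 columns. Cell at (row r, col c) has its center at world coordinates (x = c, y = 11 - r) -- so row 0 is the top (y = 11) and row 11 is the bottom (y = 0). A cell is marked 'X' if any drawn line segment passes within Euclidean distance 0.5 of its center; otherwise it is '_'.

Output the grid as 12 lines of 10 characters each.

Answer: __________
__________
__________
__________
__________
____X_____
_X__X_____
_X__X_____
_X__X_____
_XXXX_____
_X________
__________

Derivation:
Segment 0: (4,6) -> (4,2)
Segment 1: (4,2) -> (2,2)
Segment 2: (2,2) -> (1,2)
Segment 3: (1,2) -> (1,5)
Segment 4: (1,5) -> (1,1)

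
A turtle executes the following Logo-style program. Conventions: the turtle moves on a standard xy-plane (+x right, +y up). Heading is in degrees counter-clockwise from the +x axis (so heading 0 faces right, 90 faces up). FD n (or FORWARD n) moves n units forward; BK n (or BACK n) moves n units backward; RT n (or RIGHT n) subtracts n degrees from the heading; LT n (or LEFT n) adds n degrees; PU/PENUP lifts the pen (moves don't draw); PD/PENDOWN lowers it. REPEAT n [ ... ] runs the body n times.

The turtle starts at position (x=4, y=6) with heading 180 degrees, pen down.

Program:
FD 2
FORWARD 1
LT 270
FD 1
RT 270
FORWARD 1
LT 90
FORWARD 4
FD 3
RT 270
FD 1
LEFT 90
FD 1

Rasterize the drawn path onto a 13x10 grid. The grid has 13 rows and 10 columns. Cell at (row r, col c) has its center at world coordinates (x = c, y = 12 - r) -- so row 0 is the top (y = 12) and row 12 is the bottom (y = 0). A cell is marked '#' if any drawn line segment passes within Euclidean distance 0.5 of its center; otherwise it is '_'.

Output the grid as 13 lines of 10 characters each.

Segment 0: (4,6) -> (2,6)
Segment 1: (2,6) -> (1,6)
Segment 2: (1,6) -> (1,7)
Segment 3: (1,7) -> (0,7)
Segment 4: (0,7) -> (-0,3)
Segment 5: (-0,3) -> (-0,0)
Segment 6: (-0,0) -> (1,0)
Segment 7: (1,0) -> (1,1)

Answer: __________
__________
__________
__________
__________
##________
#####_____
#_________
#_________
#_________
#_________
##________
##________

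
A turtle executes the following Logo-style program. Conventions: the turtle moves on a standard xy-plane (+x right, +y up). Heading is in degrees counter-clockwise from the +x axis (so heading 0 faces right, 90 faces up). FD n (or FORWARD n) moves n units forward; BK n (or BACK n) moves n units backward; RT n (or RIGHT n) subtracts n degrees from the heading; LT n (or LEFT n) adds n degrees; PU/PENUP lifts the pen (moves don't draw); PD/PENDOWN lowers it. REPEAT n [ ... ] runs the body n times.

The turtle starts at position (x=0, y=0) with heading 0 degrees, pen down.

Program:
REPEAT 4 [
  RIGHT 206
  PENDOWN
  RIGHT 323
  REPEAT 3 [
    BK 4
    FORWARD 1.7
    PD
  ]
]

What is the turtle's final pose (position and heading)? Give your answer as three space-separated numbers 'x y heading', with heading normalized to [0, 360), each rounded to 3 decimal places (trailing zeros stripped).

Executing turtle program step by step:
Start: pos=(0,0), heading=0, pen down
REPEAT 4 [
  -- iteration 1/4 --
  RT 206: heading 0 -> 154
  PD: pen down
  RT 323: heading 154 -> 191
  REPEAT 3 [
    -- iteration 1/3 --
    BK 4: (0,0) -> (3.927,0.763) [heading=191, draw]
    FD 1.7: (3.927,0.763) -> (2.258,0.439) [heading=191, draw]
    PD: pen down
    -- iteration 2/3 --
    BK 4: (2.258,0.439) -> (6.184,1.202) [heading=191, draw]
    FD 1.7: (6.184,1.202) -> (4.515,0.878) [heading=191, draw]
    PD: pen down
    -- iteration 3/3 --
    BK 4: (4.515,0.878) -> (8.442,1.641) [heading=191, draw]
    FD 1.7: (8.442,1.641) -> (6.773,1.317) [heading=191, draw]
    PD: pen down
  ]
  -- iteration 2/4 --
  RT 206: heading 191 -> 345
  PD: pen down
  RT 323: heading 345 -> 22
  REPEAT 3 [
    -- iteration 1/3 --
    BK 4: (6.773,1.317) -> (3.064,-0.182) [heading=22, draw]
    FD 1.7: (3.064,-0.182) -> (4.641,0.455) [heading=22, draw]
    PD: pen down
    -- iteration 2/3 --
    BK 4: (4.641,0.455) -> (0.932,-1.043) [heading=22, draw]
    FD 1.7: (0.932,-1.043) -> (2.508,-0.407) [heading=22, draw]
    PD: pen down
    -- iteration 3/3 --
    BK 4: (2.508,-0.407) -> (-1.201,-1.905) [heading=22, draw]
    FD 1.7: (-1.201,-1.905) -> (0.376,-1.268) [heading=22, draw]
    PD: pen down
  ]
  -- iteration 3/4 --
  RT 206: heading 22 -> 176
  PD: pen down
  RT 323: heading 176 -> 213
  REPEAT 3 [
    -- iteration 1/3 --
    BK 4: (0.376,-1.268) -> (3.73,0.91) [heading=213, draw]
    FD 1.7: (3.73,0.91) -> (2.305,-0.016) [heading=213, draw]
    PD: pen down
    -- iteration 2/3 --
    BK 4: (2.305,-0.016) -> (5.659,2.163) [heading=213, draw]
    FD 1.7: (5.659,2.163) -> (4.234,1.237) [heading=213, draw]
    PD: pen down
    -- iteration 3/3 --
    BK 4: (4.234,1.237) -> (7.588,3.416) [heading=213, draw]
    FD 1.7: (7.588,3.416) -> (6.162,2.49) [heading=213, draw]
    PD: pen down
  ]
  -- iteration 4/4 --
  RT 206: heading 213 -> 7
  PD: pen down
  RT 323: heading 7 -> 44
  REPEAT 3 [
    -- iteration 1/3 --
    BK 4: (6.162,2.49) -> (3.285,-0.289) [heading=44, draw]
    FD 1.7: (3.285,-0.289) -> (4.508,0.892) [heading=44, draw]
    PD: pen down
    -- iteration 2/3 --
    BK 4: (4.508,0.892) -> (1.631,-1.887) [heading=44, draw]
    FD 1.7: (1.631,-1.887) -> (2.854,-0.706) [heading=44, draw]
    PD: pen down
    -- iteration 3/3 --
    BK 4: (2.854,-0.706) -> (-0.024,-3.484) [heading=44, draw]
    FD 1.7: (-0.024,-3.484) -> (1.199,-2.303) [heading=44, draw]
    PD: pen down
  ]
]
Final: pos=(1.199,-2.303), heading=44, 24 segment(s) drawn

Answer: 1.199 -2.303 44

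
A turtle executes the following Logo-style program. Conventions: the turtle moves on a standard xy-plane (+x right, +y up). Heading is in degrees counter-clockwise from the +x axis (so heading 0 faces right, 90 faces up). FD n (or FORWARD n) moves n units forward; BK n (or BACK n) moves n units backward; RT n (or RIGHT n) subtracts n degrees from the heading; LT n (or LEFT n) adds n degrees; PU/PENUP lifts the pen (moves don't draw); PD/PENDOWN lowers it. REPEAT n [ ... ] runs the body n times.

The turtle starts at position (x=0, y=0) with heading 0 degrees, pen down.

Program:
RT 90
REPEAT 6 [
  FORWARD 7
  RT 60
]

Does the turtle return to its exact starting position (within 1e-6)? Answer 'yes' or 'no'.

Executing turtle program step by step:
Start: pos=(0,0), heading=0, pen down
RT 90: heading 0 -> 270
REPEAT 6 [
  -- iteration 1/6 --
  FD 7: (0,0) -> (0,-7) [heading=270, draw]
  RT 60: heading 270 -> 210
  -- iteration 2/6 --
  FD 7: (0,-7) -> (-6.062,-10.5) [heading=210, draw]
  RT 60: heading 210 -> 150
  -- iteration 3/6 --
  FD 7: (-6.062,-10.5) -> (-12.124,-7) [heading=150, draw]
  RT 60: heading 150 -> 90
  -- iteration 4/6 --
  FD 7: (-12.124,-7) -> (-12.124,0) [heading=90, draw]
  RT 60: heading 90 -> 30
  -- iteration 5/6 --
  FD 7: (-12.124,0) -> (-6.062,3.5) [heading=30, draw]
  RT 60: heading 30 -> 330
  -- iteration 6/6 --
  FD 7: (-6.062,3.5) -> (0,0) [heading=330, draw]
  RT 60: heading 330 -> 270
]
Final: pos=(0,0), heading=270, 6 segment(s) drawn

Start position: (0, 0)
Final position: (0, 0)
Distance = 0; < 1e-6 -> CLOSED

Answer: yes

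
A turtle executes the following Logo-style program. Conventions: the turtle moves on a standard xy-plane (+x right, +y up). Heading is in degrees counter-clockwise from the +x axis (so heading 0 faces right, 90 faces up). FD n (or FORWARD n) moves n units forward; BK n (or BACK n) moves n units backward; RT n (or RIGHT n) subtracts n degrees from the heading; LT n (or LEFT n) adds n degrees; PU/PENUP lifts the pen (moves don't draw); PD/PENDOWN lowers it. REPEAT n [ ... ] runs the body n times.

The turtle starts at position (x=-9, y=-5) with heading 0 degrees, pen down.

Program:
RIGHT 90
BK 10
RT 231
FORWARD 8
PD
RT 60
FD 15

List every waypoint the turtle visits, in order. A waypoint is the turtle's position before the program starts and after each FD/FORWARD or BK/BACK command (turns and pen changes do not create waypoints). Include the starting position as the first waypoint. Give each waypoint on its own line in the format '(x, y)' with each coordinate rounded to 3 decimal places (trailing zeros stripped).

Answer: (-9, -5)
(-9, 5)
(-2.783, 10.035)
(11.221, 4.659)

Derivation:
Executing turtle program step by step:
Start: pos=(-9,-5), heading=0, pen down
RT 90: heading 0 -> 270
BK 10: (-9,-5) -> (-9,5) [heading=270, draw]
RT 231: heading 270 -> 39
FD 8: (-9,5) -> (-2.783,10.035) [heading=39, draw]
PD: pen down
RT 60: heading 39 -> 339
FD 15: (-2.783,10.035) -> (11.221,4.659) [heading=339, draw]
Final: pos=(11.221,4.659), heading=339, 3 segment(s) drawn
Waypoints (4 total):
(-9, -5)
(-9, 5)
(-2.783, 10.035)
(11.221, 4.659)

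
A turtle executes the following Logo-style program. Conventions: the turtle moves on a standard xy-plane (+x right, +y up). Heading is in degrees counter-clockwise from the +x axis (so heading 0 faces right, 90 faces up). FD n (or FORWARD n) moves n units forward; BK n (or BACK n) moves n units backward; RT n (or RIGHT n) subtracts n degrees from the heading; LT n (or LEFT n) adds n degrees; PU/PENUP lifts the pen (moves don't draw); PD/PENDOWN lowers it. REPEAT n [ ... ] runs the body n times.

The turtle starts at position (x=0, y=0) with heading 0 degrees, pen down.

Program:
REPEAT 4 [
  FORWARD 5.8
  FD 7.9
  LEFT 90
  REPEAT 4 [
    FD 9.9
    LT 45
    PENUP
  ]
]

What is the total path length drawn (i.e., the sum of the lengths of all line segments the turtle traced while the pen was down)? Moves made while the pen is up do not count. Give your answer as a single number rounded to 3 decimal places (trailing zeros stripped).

Answer: 23.6

Derivation:
Executing turtle program step by step:
Start: pos=(0,0), heading=0, pen down
REPEAT 4 [
  -- iteration 1/4 --
  FD 5.8: (0,0) -> (5.8,0) [heading=0, draw]
  FD 7.9: (5.8,0) -> (13.7,0) [heading=0, draw]
  LT 90: heading 0 -> 90
  REPEAT 4 [
    -- iteration 1/4 --
    FD 9.9: (13.7,0) -> (13.7,9.9) [heading=90, draw]
    LT 45: heading 90 -> 135
    PU: pen up
    -- iteration 2/4 --
    FD 9.9: (13.7,9.9) -> (6.7,16.9) [heading=135, move]
    LT 45: heading 135 -> 180
    PU: pen up
    -- iteration 3/4 --
    FD 9.9: (6.7,16.9) -> (-3.2,16.9) [heading=180, move]
    LT 45: heading 180 -> 225
    PU: pen up
    -- iteration 4/4 --
    FD 9.9: (-3.2,16.9) -> (-10.201,9.9) [heading=225, move]
    LT 45: heading 225 -> 270
    PU: pen up
  ]
  -- iteration 2/4 --
  FD 5.8: (-10.201,9.9) -> (-10.201,4.1) [heading=270, move]
  FD 7.9: (-10.201,4.1) -> (-10.201,-3.8) [heading=270, move]
  LT 90: heading 270 -> 0
  REPEAT 4 [
    -- iteration 1/4 --
    FD 9.9: (-10.201,-3.8) -> (-0.301,-3.8) [heading=0, move]
    LT 45: heading 0 -> 45
    PU: pen up
    -- iteration 2/4 --
    FD 9.9: (-0.301,-3.8) -> (6.7,3.2) [heading=45, move]
    LT 45: heading 45 -> 90
    PU: pen up
    -- iteration 3/4 --
    FD 9.9: (6.7,3.2) -> (6.7,13.1) [heading=90, move]
    LT 45: heading 90 -> 135
    PU: pen up
    -- iteration 4/4 --
    FD 9.9: (6.7,13.1) -> (-0.301,20.101) [heading=135, move]
    LT 45: heading 135 -> 180
    PU: pen up
  ]
  -- iteration 3/4 --
  FD 5.8: (-0.301,20.101) -> (-6.101,20.101) [heading=180, move]
  FD 7.9: (-6.101,20.101) -> (-14.001,20.101) [heading=180, move]
  LT 90: heading 180 -> 270
  REPEAT 4 [
    -- iteration 1/4 --
    FD 9.9: (-14.001,20.101) -> (-14.001,10.201) [heading=270, move]
    LT 45: heading 270 -> 315
    PU: pen up
    -- iteration 2/4 --
    FD 9.9: (-14.001,10.201) -> (-7,3.2) [heading=315, move]
    LT 45: heading 315 -> 0
    PU: pen up
    -- iteration 3/4 --
    FD 9.9: (-7,3.2) -> (2.9,3.2) [heading=0, move]
    LT 45: heading 0 -> 45
    PU: pen up
    -- iteration 4/4 --
    FD 9.9: (2.9,3.2) -> (9.9,10.201) [heading=45, move]
    LT 45: heading 45 -> 90
    PU: pen up
  ]
  -- iteration 4/4 --
  FD 5.8: (9.9,10.201) -> (9.9,16.001) [heading=90, move]
  FD 7.9: (9.9,16.001) -> (9.9,23.901) [heading=90, move]
  LT 90: heading 90 -> 180
  REPEAT 4 [
    -- iteration 1/4 --
    FD 9.9: (9.9,23.901) -> (0,23.901) [heading=180, move]
    LT 45: heading 180 -> 225
    PU: pen up
    -- iteration 2/4 --
    FD 9.9: (0,23.901) -> (-7,16.9) [heading=225, move]
    LT 45: heading 225 -> 270
    PU: pen up
    -- iteration 3/4 --
    FD 9.9: (-7,16.9) -> (-7,7) [heading=270, move]
    LT 45: heading 270 -> 315
    PU: pen up
    -- iteration 4/4 --
    FD 9.9: (-7,7) -> (0,0) [heading=315, move]
    LT 45: heading 315 -> 0
    PU: pen up
  ]
]
Final: pos=(0,0), heading=0, 3 segment(s) drawn

Segment lengths:
  seg 1: (0,0) -> (5.8,0), length = 5.8
  seg 2: (5.8,0) -> (13.7,0), length = 7.9
  seg 3: (13.7,0) -> (13.7,9.9), length = 9.9
Total = 23.6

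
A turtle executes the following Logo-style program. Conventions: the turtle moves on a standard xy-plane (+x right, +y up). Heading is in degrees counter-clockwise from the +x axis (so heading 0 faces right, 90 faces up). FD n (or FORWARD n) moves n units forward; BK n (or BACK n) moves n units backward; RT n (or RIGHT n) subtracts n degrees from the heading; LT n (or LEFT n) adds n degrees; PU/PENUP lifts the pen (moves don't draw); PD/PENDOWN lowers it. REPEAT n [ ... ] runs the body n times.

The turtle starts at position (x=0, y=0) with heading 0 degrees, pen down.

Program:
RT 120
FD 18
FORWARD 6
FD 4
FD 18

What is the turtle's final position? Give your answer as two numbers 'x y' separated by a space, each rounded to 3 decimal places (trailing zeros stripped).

Answer: -23 -39.837

Derivation:
Executing turtle program step by step:
Start: pos=(0,0), heading=0, pen down
RT 120: heading 0 -> 240
FD 18: (0,0) -> (-9,-15.588) [heading=240, draw]
FD 6: (-9,-15.588) -> (-12,-20.785) [heading=240, draw]
FD 4: (-12,-20.785) -> (-14,-24.249) [heading=240, draw]
FD 18: (-14,-24.249) -> (-23,-39.837) [heading=240, draw]
Final: pos=(-23,-39.837), heading=240, 4 segment(s) drawn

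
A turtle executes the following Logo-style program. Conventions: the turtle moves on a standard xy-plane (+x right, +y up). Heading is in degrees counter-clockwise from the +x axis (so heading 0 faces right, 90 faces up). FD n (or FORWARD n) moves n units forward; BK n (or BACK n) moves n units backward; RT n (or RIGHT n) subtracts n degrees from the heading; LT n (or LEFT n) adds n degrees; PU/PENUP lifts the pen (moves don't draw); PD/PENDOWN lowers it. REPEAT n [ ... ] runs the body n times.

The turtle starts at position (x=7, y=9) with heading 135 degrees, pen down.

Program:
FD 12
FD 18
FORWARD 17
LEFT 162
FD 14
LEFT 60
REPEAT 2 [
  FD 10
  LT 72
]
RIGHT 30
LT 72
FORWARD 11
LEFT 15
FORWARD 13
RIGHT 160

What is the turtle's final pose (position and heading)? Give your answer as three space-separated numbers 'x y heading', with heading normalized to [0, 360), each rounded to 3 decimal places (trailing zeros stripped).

Executing turtle program step by step:
Start: pos=(7,9), heading=135, pen down
FD 12: (7,9) -> (-1.485,17.485) [heading=135, draw]
FD 18: (-1.485,17.485) -> (-14.213,30.213) [heading=135, draw]
FD 17: (-14.213,30.213) -> (-26.234,42.234) [heading=135, draw]
LT 162: heading 135 -> 297
FD 14: (-26.234,42.234) -> (-19.878,29.76) [heading=297, draw]
LT 60: heading 297 -> 357
REPEAT 2 [
  -- iteration 1/2 --
  FD 10: (-19.878,29.76) -> (-9.892,29.237) [heading=357, draw]
  LT 72: heading 357 -> 69
  -- iteration 2/2 --
  FD 10: (-9.892,29.237) -> (-6.308,38.572) [heading=69, draw]
  LT 72: heading 69 -> 141
]
RT 30: heading 141 -> 111
LT 72: heading 111 -> 183
FD 11: (-6.308,38.572) -> (-17.293,37.997) [heading=183, draw]
LT 15: heading 183 -> 198
FD 13: (-17.293,37.997) -> (-29.657,33.979) [heading=198, draw]
RT 160: heading 198 -> 38
Final: pos=(-29.657,33.979), heading=38, 8 segment(s) drawn

Answer: -29.657 33.979 38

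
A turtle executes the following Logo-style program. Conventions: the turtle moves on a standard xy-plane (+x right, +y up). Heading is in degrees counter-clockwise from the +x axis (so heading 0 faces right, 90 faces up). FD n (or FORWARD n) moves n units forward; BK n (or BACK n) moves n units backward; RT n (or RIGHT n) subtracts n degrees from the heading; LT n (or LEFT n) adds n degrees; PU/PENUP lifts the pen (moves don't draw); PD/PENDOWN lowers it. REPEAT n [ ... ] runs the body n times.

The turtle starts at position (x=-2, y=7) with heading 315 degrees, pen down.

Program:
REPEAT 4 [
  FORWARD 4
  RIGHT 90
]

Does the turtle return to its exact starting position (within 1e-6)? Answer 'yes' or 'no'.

Answer: yes

Derivation:
Executing turtle program step by step:
Start: pos=(-2,7), heading=315, pen down
REPEAT 4 [
  -- iteration 1/4 --
  FD 4: (-2,7) -> (0.828,4.172) [heading=315, draw]
  RT 90: heading 315 -> 225
  -- iteration 2/4 --
  FD 4: (0.828,4.172) -> (-2,1.343) [heading=225, draw]
  RT 90: heading 225 -> 135
  -- iteration 3/4 --
  FD 4: (-2,1.343) -> (-4.828,4.172) [heading=135, draw]
  RT 90: heading 135 -> 45
  -- iteration 4/4 --
  FD 4: (-4.828,4.172) -> (-2,7) [heading=45, draw]
  RT 90: heading 45 -> 315
]
Final: pos=(-2,7), heading=315, 4 segment(s) drawn

Start position: (-2, 7)
Final position: (-2, 7)
Distance = 0; < 1e-6 -> CLOSED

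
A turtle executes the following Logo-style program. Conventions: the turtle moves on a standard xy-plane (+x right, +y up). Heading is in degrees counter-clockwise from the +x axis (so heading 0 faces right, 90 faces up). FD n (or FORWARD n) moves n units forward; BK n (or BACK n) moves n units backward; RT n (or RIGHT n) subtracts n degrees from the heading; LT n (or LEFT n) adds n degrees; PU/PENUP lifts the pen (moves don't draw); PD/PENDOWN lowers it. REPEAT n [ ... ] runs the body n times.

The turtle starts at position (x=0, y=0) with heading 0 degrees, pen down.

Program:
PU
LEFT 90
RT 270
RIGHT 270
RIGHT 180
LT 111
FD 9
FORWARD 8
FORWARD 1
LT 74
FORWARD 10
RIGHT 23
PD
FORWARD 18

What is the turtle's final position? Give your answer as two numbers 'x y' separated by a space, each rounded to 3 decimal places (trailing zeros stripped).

Executing turtle program step by step:
Start: pos=(0,0), heading=0, pen down
PU: pen up
LT 90: heading 0 -> 90
RT 270: heading 90 -> 180
RT 270: heading 180 -> 270
RT 180: heading 270 -> 90
LT 111: heading 90 -> 201
FD 9: (0,0) -> (-8.402,-3.225) [heading=201, move]
FD 8: (-8.402,-3.225) -> (-15.871,-6.092) [heading=201, move]
FD 1: (-15.871,-6.092) -> (-16.804,-6.451) [heading=201, move]
LT 74: heading 201 -> 275
FD 10: (-16.804,-6.451) -> (-15.933,-16.413) [heading=275, move]
RT 23: heading 275 -> 252
PD: pen down
FD 18: (-15.933,-16.413) -> (-21.495,-33.532) [heading=252, draw]
Final: pos=(-21.495,-33.532), heading=252, 1 segment(s) drawn

Answer: -21.495 -33.532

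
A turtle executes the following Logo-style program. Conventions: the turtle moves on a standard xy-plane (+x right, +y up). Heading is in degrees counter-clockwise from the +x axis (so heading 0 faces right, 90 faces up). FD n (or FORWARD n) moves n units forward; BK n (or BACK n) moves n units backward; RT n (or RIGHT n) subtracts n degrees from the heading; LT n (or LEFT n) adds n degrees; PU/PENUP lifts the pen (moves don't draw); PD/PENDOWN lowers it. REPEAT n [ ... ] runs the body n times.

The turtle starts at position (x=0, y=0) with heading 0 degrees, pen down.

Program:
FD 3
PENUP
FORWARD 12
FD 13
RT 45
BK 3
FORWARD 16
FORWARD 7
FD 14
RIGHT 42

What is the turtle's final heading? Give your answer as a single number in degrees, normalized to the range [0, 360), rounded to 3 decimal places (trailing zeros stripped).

Executing turtle program step by step:
Start: pos=(0,0), heading=0, pen down
FD 3: (0,0) -> (3,0) [heading=0, draw]
PU: pen up
FD 12: (3,0) -> (15,0) [heading=0, move]
FD 13: (15,0) -> (28,0) [heading=0, move]
RT 45: heading 0 -> 315
BK 3: (28,0) -> (25.879,2.121) [heading=315, move]
FD 16: (25.879,2.121) -> (37.192,-9.192) [heading=315, move]
FD 7: (37.192,-9.192) -> (42.142,-14.142) [heading=315, move]
FD 14: (42.142,-14.142) -> (52.042,-24.042) [heading=315, move]
RT 42: heading 315 -> 273
Final: pos=(52.042,-24.042), heading=273, 1 segment(s) drawn

Answer: 273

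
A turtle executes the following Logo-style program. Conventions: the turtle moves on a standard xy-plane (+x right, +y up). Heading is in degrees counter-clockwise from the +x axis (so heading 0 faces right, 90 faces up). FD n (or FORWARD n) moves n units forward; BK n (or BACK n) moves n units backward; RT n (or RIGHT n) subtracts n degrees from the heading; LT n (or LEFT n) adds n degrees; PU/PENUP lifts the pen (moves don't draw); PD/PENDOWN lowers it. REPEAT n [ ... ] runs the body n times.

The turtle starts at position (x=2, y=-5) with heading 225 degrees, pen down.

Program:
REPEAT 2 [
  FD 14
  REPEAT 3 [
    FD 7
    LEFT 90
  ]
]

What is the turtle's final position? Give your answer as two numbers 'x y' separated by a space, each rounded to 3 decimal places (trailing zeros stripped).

Answer: -17.799 -14.899

Derivation:
Executing turtle program step by step:
Start: pos=(2,-5), heading=225, pen down
REPEAT 2 [
  -- iteration 1/2 --
  FD 14: (2,-5) -> (-7.899,-14.899) [heading=225, draw]
  REPEAT 3 [
    -- iteration 1/3 --
    FD 7: (-7.899,-14.899) -> (-12.849,-19.849) [heading=225, draw]
    LT 90: heading 225 -> 315
    -- iteration 2/3 --
    FD 7: (-12.849,-19.849) -> (-7.899,-24.799) [heading=315, draw]
    LT 90: heading 315 -> 45
    -- iteration 3/3 --
    FD 7: (-7.899,-24.799) -> (-2.95,-19.849) [heading=45, draw]
    LT 90: heading 45 -> 135
  ]
  -- iteration 2/2 --
  FD 14: (-2.95,-19.849) -> (-12.849,-9.95) [heading=135, draw]
  REPEAT 3 [
    -- iteration 1/3 --
    FD 7: (-12.849,-9.95) -> (-17.799,-5) [heading=135, draw]
    LT 90: heading 135 -> 225
    -- iteration 2/3 --
    FD 7: (-17.799,-5) -> (-22.749,-9.95) [heading=225, draw]
    LT 90: heading 225 -> 315
    -- iteration 3/3 --
    FD 7: (-22.749,-9.95) -> (-17.799,-14.899) [heading=315, draw]
    LT 90: heading 315 -> 45
  ]
]
Final: pos=(-17.799,-14.899), heading=45, 8 segment(s) drawn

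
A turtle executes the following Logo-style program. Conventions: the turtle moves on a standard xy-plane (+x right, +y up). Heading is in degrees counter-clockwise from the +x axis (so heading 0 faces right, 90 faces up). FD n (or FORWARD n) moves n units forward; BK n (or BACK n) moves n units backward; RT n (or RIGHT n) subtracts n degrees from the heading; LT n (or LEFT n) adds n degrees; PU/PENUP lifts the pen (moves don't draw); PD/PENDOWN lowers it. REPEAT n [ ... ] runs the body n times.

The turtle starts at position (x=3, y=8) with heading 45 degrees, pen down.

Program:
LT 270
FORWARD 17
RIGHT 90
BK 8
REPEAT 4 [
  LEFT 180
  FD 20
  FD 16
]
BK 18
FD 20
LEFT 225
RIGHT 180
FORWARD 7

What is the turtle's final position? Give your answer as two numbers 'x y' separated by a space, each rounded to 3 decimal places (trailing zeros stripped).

Executing turtle program step by step:
Start: pos=(3,8), heading=45, pen down
LT 270: heading 45 -> 315
FD 17: (3,8) -> (15.021,-4.021) [heading=315, draw]
RT 90: heading 315 -> 225
BK 8: (15.021,-4.021) -> (20.678,1.636) [heading=225, draw]
REPEAT 4 [
  -- iteration 1/4 --
  LT 180: heading 225 -> 45
  FD 20: (20.678,1.636) -> (34.82,15.778) [heading=45, draw]
  FD 16: (34.82,15.778) -> (46.134,27.092) [heading=45, draw]
  -- iteration 2/4 --
  LT 180: heading 45 -> 225
  FD 20: (46.134,27.092) -> (31.991,12.95) [heading=225, draw]
  FD 16: (31.991,12.95) -> (20.678,1.636) [heading=225, draw]
  -- iteration 3/4 --
  LT 180: heading 225 -> 45
  FD 20: (20.678,1.636) -> (34.82,15.778) [heading=45, draw]
  FD 16: (34.82,15.778) -> (46.134,27.092) [heading=45, draw]
  -- iteration 4/4 --
  LT 180: heading 45 -> 225
  FD 20: (46.134,27.092) -> (31.991,12.95) [heading=225, draw]
  FD 16: (31.991,12.95) -> (20.678,1.636) [heading=225, draw]
]
BK 18: (20.678,1.636) -> (33.406,14.364) [heading=225, draw]
FD 20: (33.406,14.364) -> (19.263,0.222) [heading=225, draw]
LT 225: heading 225 -> 90
RT 180: heading 90 -> 270
FD 7: (19.263,0.222) -> (19.263,-6.778) [heading=270, draw]
Final: pos=(19.263,-6.778), heading=270, 13 segment(s) drawn

Answer: 19.263 -6.778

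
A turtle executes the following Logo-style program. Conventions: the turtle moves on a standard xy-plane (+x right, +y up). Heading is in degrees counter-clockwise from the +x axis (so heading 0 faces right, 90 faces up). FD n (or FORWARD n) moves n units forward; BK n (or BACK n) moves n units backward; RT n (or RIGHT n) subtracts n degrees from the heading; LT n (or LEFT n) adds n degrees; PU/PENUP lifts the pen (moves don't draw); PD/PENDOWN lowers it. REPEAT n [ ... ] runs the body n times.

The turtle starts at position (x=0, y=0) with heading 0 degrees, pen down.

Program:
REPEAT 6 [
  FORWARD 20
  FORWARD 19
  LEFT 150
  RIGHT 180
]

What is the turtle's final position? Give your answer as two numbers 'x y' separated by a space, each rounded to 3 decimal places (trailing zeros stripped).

Answer: 39 -145.55

Derivation:
Executing turtle program step by step:
Start: pos=(0,0), heading=0, pen down
REPEAT 6 [
  -- iteration 1/6 --
  FD 20: (0,0) -> (20,0) [heading=0, draw]
  FD 19: (20,0) -> (39,0) [heading=0, draw]
  LT 150: heading 0 -> 150
  RT 180: heading 150 -> 330
  -- iteration 2/6 --
  FD 20: (39,0) -> (56.321,-10) [heading=330, draw]
  FD 19: (56.321,-10) -> (72.775,-19.5) [heading=330, draw]
  LT 150: heading 330 -> 120
  RT 180: heading 120 -> 300
  -- iteration 3/6 --
  FD 20: (72.775,-19.5) -> (82.775,-36.821) [heading=300, draw]
  FD 19: (82.775,-36.821) -> (92.275,-53.275) [heading=300, draw]
  LT 150: heading 300 -> 90
  RT 180: heading 90 -> 270
  -- iteration 4/6 --
  FD 20: (92.275,-53.275) -> (92.275,-73.275) [heading=270, draw]
  FD 19: (92.275,-73.275) -> (92.275,-92.275) [heading=270, draw]
  LT 150: heading 270 -> 60
  RT 180: heading 60 -> 240
  -- iteration 5/6 --
  FD 20: (92.275,-92.275) -> (82.275,-109.595) [heading=240, draw]
  FD 19: (82.275,-109.595) -> (72.775,-126.05) [heading=240, draw]
  LT 150: heading 240 -> 30
  RT 180: heading 30 -> 210
  -- iteration 6/6 --
  FD 20: (72.775,-126.05) -> (55.454,-136.05) [heading=210, draw]
  FD 19: (55.454,-136.05) -> (39,-145.55) [heading=210, draw]
  LT 150: heading 210 -> 0
  RT 180: heading 0 -> 180
]
Final: pos=(39,-145.55), heading=180, 12 segment(s) drawn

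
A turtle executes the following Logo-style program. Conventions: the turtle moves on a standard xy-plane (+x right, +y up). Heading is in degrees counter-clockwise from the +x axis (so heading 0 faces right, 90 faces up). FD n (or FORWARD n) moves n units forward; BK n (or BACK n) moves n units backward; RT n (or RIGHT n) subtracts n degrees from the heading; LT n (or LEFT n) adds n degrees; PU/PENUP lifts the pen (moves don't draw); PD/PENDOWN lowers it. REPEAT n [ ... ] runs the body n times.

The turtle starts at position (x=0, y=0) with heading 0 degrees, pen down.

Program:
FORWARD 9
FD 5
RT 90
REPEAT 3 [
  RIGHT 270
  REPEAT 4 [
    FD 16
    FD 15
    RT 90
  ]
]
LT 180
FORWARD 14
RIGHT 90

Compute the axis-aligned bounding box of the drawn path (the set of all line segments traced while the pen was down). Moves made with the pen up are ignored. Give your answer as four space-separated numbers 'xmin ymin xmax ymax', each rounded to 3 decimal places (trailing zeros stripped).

Answer: -17 -31 45 31

Derivation:
Executing turtle program step by step:
Start: pos=(0,0), heading=0, pen down
FD 9: (0,0) -> (9,0) [heading=0, draw]
FD 5: (9,0) -> (14,0) [heading=0, draw]
RT 90: heading 0 -> 270
REPEAT 3 [
  -- iteration 1/3 --
  RT 270: heading 270 -> 0
  REPEAT 4 [
    -- iteration 1/4 --
    FD 16: (14,0) -> (30,0) [heading=0, draw]
    FD 15: (30,0) -> (45,0) [heading=0, draw]
    RT 90: heading 0 -> 270
    -- iteration 2/4 --
    FD 16: (45,0) -> (45,-16) [heading=270, draw]
    FD 15: (45,-16) -> (45,-31) [heading=270, draw]
    RT 90: heading 270 -> 180
    -- iteration 3/4 --
    FD 16: (45,-31) -> (29,-31) [heading=180, draw]
    FD 15: (29,-31) -> (14,-31) [heading=180, draw]
    RT 90: heading 180 -> 90
    -- iteration 4/4 --
    FD 16: (14,-31) -> (14,-15) [heading=90, draw]
    FD 15: (14,-15) -> (14,0) [heading=90, draw]
    RT 90: heading 90 -> 0
  ]
  -- iteration 2/3 --
  RT 270: heading 0 -> 90
  REPEAT 4 [
    -- iteration 1/4 --
    FD 16: (14,0) -> (14,16) [heading=90, draw]
    FD 15: (14,16) -> (14,31) [heading=90, draw]
    RT 90: heading 90 -> 0
    -- iteration 2/4 --
    FD 16: (14,31) -> (30,31) [heading=0, draw]
    FD 15: (30,31) -> (45,31) [heading=0, draw]
    RT 90: heading 0 -> 270
    -- iteration 3/4 --
    FD 16: (45,31) -> (45,15) [heading=270, draw]
    FD 15: (45,15) -> (45,0) [heading=270, draw]
    RT 90: heading 270 -> 180
    -- iteration 4/4 --
    FD 16: (45,0) -> (29,0) [heading=180, draw]
    FD 15: (29,0) -> (14,0) [heading=180, draw]
    RT 90: heading 180 -> 90
  ]
  -- iteration 3/3 --
  RT 270: heading 90 -> 180
  REPEAT 4 [
    -- iteration 1/4 --
    FD 16: (14,0) -> (-2,0) [heading=180, draw]
    FD 15: (-2,0) -> (-17,0) [heading=180, draw]
    RT 90: heading 180 -> 90
    -- iteration 2/4 --
    FD 16: (-17,0) -> (-17,16) [heading=90, draw]
    FD 15: (-17,16) -> (-17,31) [heading=90, draw]
    RT 90: heading 90 -> 0
    -- iteration 3/4 --
    FD 16: (-17,31) -> (-1,31) [heading=0, draw]
    FD 15: (-1,31) -> (14,31) [heading=0, draw]
    RT 90: heading 0 -> 270
    -- iteration 4/4 --
    FD 16: (14,31) -> (14,15) [heading=270, draw]
    FD 15: (14,15) -> (14,0) [heading=270, draw]
    RT 90: heading 270 -> 180
  ]
]
LT 180: heading 180 -> 0
FD 14: (14,0) -> (28,0) [heading=0, draw]
RT 90: heading 0 -> 270
Final: pos=(28,0), heading=270, 27 segment(s) drawn

Segment endpoints: x in {-17, -17, -17, -2, -1, 0, 9, 14, 14, 14, 14, 14, 14, 14, 28, 29, 29, 30, 30, 45, 45, 45, 45, 45}, y in {-31, -31, -31, -16, -15, 0, 0, 0, 0, 0, 0, 0, 0, 0, 0, 15, 15, 16, 16, 31, 31, 31, 31, 31}
xmin=-17, ymin=-31, xmax=45, ymax=31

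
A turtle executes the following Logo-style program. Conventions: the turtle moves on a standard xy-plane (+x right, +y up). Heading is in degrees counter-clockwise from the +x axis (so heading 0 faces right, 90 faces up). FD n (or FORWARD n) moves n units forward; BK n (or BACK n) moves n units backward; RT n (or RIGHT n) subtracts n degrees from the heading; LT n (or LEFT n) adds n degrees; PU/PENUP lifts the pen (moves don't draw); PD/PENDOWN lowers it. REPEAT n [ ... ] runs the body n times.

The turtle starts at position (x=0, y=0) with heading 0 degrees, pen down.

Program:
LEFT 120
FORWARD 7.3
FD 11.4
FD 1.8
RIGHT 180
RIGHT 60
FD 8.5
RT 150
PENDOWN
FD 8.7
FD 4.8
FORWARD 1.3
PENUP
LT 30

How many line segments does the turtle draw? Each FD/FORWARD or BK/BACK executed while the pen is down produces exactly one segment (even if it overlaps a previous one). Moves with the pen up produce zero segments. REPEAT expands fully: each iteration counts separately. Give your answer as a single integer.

Executing turtle program step by step:
Start: pos=(0,0), heading=0, pen down
LT 120: heading 0 -> 120
FD 7.3: (0,0) -> (-3.65,6.322) [heading=120, draw]
FD 11.4: (-3.65,6.322) -> (-9.35,16.195) [heading=120, draw]
FD 1.8: (-9.35,16.195) -> (-10.25,17.754) [heading=120, draw]
RT 180: heading 120 -> 300
RT 60: heading 300 -> 240
FD 8.5: (-10.25,17.754) -> (-14.5,10.392) [heading=240, draw]
RT 150: heading 240 -> 90
PD: pen down
FD 8.7: (-14.5,10.392) -> (-14.5,19.092) [heading=90, draw]
FD 4.8: (-14.5,19.092) -> (-14.5,23.892) [heading=90, draw]
FD 1.3: (-14.5,23.892) -> (-14.5,25.192) [heading=90, draw]
PU: pen up
LT 30: heading 90 -> 120
Final: pos=(-14.5,25.192), heading=120, 7 segment(s) drawn
Segments drawn: 7

Answer: 7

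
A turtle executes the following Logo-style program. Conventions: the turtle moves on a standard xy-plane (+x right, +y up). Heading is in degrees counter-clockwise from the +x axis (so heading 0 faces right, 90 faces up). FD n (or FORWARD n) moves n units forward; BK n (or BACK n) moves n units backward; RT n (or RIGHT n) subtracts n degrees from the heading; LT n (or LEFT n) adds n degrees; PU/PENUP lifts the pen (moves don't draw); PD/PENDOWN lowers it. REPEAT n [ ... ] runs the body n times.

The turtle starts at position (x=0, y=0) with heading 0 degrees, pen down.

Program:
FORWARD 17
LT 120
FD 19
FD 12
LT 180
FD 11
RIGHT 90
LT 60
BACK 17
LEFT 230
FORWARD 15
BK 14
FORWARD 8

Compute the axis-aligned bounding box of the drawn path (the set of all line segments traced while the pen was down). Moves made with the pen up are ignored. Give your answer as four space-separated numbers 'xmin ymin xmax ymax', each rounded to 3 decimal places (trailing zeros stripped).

Executing turtle program step by step:
Start: pos=(0,0), heading=0, pen down
FD 17: (0,0) -> (17,0) [heading=0, draw]
LT 120: heading 0 -> 120
FD 19: (17,0) -> (7.5,16.454) [heading=120, draw]
FD 12: (7.5,16.454) -> (1.5,26.847) [heading=120, draw]
LT 180: heading 120 -> 300
FD 11: (1.5,26.847) -> (7,17.321) [heading=300, draw]
RT 90: heading 300 -> 210
LT 60: heading 210 -> 270
BK 17: (7,17.321) -> (7,34.321) [heading=270, draw]
LT 230: heading 270 -> 140
FD 15: (7,34.321) -> (-4.491,43.962) [heading=140, draw]
BK 14: (-4.491,43.962) -> (6.234,34.963) [heading=140, draw]
FD 8: (6.234,34.963) -> (0.106,40.106) [heading=140, draw]
Final: pos=(0.106,40.106), heading=140, 8 segment(s) drawn

Segment endpoints: x in {-4.491, 0, 0.106, 1.5, 6.234, 7, 7, 7.5, 17}, y in {0, 16.454, 17.321, 26.847, 34.321, 34.963, 40.106, 43.962}
xmin=-4.491, ymin=0, xmax=17, ymax=43.962

Answer: -4.491 0 17 43.962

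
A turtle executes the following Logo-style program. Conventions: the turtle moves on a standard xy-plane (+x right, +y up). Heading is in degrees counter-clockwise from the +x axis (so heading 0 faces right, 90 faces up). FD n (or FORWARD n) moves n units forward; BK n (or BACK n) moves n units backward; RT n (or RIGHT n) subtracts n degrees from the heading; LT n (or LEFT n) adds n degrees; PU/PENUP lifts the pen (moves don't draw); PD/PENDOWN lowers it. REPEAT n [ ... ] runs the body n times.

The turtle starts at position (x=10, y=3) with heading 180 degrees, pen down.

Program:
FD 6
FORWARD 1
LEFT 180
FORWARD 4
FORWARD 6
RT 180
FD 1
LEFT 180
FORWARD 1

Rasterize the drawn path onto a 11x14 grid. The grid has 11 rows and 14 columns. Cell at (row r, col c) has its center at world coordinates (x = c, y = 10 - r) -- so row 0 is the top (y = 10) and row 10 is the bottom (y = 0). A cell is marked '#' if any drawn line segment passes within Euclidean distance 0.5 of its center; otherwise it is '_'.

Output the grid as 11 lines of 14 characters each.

Segment 0: (10,3) -> (4,3)
Segment 1: (4,3) -> (3,3)
Segment 2: (3,3) -> (7,3)
Segment 3: (7,3) -> (13,3)
Segment 4: (13,3) -> (12,3)
Segment 5: (12,3) -> (13,3)

Answer: ______________
______________
______________
______________
______________
______________
______________
___###########
______________
______________
______________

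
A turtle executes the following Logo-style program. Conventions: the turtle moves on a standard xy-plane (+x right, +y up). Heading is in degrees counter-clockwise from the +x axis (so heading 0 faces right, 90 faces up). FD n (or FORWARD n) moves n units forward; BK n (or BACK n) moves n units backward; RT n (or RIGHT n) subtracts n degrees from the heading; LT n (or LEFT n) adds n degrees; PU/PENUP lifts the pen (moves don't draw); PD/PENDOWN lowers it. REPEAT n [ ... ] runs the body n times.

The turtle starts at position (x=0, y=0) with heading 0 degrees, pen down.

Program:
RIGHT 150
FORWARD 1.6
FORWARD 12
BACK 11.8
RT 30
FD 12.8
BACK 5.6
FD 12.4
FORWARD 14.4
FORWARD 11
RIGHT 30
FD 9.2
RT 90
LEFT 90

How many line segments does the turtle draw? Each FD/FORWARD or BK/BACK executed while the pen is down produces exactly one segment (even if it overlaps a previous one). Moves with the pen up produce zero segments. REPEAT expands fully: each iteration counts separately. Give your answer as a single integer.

Answer: 9

Derivation:
Executing turtle program step by step:
Start: pos=(0,0), heading=0, pen down
RT 150: heading 0 -> 210
FD 1.6: (0,0) -> (-1.386,-0.8) [heading=210, draw]
FD 12: (-1.386,-0.8) -> (-11.778,-6.8) [heading=210, draw]
BK 11.8: (-11.778,-6.8) -> (-1.559,-0.9) [heading=210, draw]
RT 30: heading 210 -> 180
FD 12.8: (-1.559,-0.9) -> (-14.359,-0.9) [heading=180, draw]
BK 5.6: (-14.359,-0.9) -> (-8.759,-0.9) [heading=180, draw]
FD 12.4: (-8.759,-0.9) -> (-21.159,-0.9) [heading=180, draw]
FD 14.4: (-21.159,-0.9) -> (-35.559,-0.9) [heading=180, draw]
FD 11: (-35.559,-0.9) -> (-46.559,-0.9) [heading=180, draw]
RT 30: heading 180 -> 150
FD 9.2: (-46.559,-0.9) -> (-54.526,3.7) [heading=150, draw]
RT 90: heading 150 -> 60
LT 90: heading 60 -> 150
Final: pos=(-54.526,3.7), heading=150, 9 segment(s) drawn
Segments drawn: 9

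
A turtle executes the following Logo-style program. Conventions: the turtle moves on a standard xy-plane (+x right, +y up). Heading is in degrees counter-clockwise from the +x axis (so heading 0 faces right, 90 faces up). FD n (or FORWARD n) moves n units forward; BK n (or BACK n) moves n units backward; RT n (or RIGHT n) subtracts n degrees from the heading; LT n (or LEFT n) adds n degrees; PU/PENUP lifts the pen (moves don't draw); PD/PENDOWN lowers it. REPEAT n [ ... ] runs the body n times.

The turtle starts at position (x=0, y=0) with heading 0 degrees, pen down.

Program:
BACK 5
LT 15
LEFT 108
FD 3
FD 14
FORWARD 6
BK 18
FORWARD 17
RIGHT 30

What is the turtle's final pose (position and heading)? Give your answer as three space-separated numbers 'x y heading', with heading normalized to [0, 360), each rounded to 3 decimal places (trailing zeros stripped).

Executing turtle program step by step:
Start: pos=(0,0), heading=0, pen down
BK 5: (0,0) -> (-5,0) [heading=0, draw]
LT 15: heading 0 -> 15
LT 108: heading 15 -> 123
FD 3: (-5,0) -> (-6.634,2.516) [heading=123, draw]
FD 14: (-6.634,2.516) -> (-14.259,14.257) [heading=123, draw]
FD 6: (-14.259,14.257) -> (-17.527,19.289) [heading=123, draw]
BK 18: (-17.527,19.289) -> (-7.723,4.193) [heading=123, draw]
FD 17: (-7.723,4.193) -> (-16.982,18.451) [heading=123, draw]
RT 30: heading 123 -> 93
Final: pos=(-16.982,18.451), heading=93, 6 segment(s) drawn

Answer: -16.982 18.451 93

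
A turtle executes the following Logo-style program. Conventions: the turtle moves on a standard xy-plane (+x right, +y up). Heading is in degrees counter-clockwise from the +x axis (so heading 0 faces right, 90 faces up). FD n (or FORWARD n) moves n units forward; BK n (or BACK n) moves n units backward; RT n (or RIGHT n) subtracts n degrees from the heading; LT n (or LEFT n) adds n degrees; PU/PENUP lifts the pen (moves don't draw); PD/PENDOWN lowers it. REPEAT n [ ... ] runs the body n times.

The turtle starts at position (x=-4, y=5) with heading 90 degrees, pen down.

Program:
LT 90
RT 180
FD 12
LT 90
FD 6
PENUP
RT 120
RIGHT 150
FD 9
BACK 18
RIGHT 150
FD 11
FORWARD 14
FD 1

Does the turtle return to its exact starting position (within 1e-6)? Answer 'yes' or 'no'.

Answer: no

Derivation:
Executing turtle program step by step:
Start: pos=(-4,5), heading=90, pen down
LT 90: heading 90 -> 180
RT 180: heading 180 -> 0
FD 12: (-4,5) -> (8,5) [heading=0, draw]
LT 90: heading 0 -> 90
FD 6: (8,5) -> (8,11) [heading=90, draw]
PU: pen up
RT 120: heading 90 -> 330
RT 150: heading 330 -> 180
FD 9: (8,11) -> (-1,11) [heading=180, move]
BK 18: (-1,11) -> (17,11) [heading=180, move]
RT 150: heading 180 -> 30
FD 11: (17,11) -> (26.526,16.5) [heading=30, move]
FD 14: (26.526,16.5) -> (38.651,23.5) [heading=30, move]
FD 1: (38.651,23.5) -> (39.517,24) [heading=30, move]
Final: pos=(39.517,24), heading=30, 2 segment(s) drawn

Start position: (-4, 5)
Final position: (39.517, 24)
Distance = 47.484; >= 1e-6 -> NOT closed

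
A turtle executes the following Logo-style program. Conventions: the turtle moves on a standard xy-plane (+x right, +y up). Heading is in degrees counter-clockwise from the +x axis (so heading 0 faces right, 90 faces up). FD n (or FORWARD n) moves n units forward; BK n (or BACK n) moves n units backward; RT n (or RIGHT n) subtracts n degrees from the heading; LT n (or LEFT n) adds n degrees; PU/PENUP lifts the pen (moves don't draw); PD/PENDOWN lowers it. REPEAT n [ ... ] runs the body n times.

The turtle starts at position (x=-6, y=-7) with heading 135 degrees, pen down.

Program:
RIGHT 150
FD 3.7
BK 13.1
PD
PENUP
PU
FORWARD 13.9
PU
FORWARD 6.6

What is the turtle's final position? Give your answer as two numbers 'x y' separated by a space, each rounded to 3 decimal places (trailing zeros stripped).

Executing turtle program step by step:
Start: pos=(-6,-7), heading=135, pen down
RT 150: heading 135 -> 345
FD 3.7: (-6,-7) -> (-2.426,-7.958) [heading=345, draw]
BK 13.1: (-2.426,-7.958) -> (-15.08,-4.567) [heading=345, draw]
PD: pen down
PU: pen up
PU: pen up
FD 13.9: (-15.08,-4.567) -> (-1.653,-8.165) [heading=345, move]
PU: pen up
FD 6.6: (-1.653,-8.165) -> (4.722,-9.873) [heading=345, move]
Final: pos=(4.722,-9.873), heading=345, 2 segment(s) drawn

Answer: 4.722 -9.873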